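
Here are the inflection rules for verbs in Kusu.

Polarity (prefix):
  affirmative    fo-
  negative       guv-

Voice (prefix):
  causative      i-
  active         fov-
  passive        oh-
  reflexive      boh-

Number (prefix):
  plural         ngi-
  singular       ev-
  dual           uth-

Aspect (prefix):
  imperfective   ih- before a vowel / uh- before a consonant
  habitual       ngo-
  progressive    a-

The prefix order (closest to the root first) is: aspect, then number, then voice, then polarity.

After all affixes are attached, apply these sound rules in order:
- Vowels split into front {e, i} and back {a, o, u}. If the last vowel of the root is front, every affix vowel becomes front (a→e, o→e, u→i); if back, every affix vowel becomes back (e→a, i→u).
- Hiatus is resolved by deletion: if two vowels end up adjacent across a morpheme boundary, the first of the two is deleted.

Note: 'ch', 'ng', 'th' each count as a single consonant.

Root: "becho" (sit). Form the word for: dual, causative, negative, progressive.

guvuthabecho

Attach aspect progressive a- → abecho.
Attach number dual uth- → uthabecho.
Attach voice causative i- → iuthabecho.
Attach polarity negative guv- → guviuthabecho.
Apply vowel harmony: guviuthabecho → guvuuthabecho.
Apply vowel deletion: guvuuthabecho → guvuthabecho.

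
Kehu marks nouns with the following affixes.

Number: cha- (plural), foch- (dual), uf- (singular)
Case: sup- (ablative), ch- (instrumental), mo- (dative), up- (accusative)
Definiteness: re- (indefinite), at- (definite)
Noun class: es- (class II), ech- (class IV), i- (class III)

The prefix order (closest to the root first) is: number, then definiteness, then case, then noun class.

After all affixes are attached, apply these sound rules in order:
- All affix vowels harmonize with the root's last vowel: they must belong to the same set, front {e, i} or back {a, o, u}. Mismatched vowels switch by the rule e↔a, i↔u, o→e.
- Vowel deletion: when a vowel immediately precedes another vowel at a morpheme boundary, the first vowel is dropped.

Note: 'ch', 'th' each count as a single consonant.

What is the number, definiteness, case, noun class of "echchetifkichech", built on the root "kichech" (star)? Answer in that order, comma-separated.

singular, definite, instrumental, class IV

Segment: ech-ch-at-uf-kichech.
number: uf- → singular.
definiteness: at- → definite.
case: ch- → instrumental.
noun class: ech- → class IV.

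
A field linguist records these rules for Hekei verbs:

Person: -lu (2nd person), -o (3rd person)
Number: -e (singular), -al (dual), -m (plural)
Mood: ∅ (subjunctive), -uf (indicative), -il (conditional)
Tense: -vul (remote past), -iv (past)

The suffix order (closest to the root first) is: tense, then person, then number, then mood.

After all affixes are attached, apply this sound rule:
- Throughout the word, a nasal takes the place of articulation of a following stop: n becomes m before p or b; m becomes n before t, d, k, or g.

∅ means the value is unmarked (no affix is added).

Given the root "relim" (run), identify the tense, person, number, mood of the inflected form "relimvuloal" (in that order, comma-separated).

remote past, 3rd person, dual, subjunctive

Segment: relim-vul-o-al.
tense: -vul → remote past.
person: -o → 3rd person.
number: -al → dual.
mood: ∅ → subjunctive.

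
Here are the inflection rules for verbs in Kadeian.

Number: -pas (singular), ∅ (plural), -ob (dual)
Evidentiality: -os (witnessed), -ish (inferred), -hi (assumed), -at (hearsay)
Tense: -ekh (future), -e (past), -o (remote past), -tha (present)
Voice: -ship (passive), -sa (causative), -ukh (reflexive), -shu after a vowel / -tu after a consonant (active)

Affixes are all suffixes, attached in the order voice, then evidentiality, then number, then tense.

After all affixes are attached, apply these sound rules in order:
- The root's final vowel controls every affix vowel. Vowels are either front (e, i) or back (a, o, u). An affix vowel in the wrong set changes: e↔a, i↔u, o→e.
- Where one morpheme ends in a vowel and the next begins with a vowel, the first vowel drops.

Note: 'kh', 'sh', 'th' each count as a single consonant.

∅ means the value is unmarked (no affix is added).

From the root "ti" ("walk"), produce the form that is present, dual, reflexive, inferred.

Attach voice reflexive -ukh → tiukh.
Attach evidentiality inferred -ish → tiukhish.
Attach number dual -ob → tiukhishob.
Attach tense present -tha → tiukhishobtha.
Apply vowel harmony: tiukhishobtha → tiikhishebthe.
Apply vowel deletion: tiikhishebthe → tikhishebthe.

tikhishebthe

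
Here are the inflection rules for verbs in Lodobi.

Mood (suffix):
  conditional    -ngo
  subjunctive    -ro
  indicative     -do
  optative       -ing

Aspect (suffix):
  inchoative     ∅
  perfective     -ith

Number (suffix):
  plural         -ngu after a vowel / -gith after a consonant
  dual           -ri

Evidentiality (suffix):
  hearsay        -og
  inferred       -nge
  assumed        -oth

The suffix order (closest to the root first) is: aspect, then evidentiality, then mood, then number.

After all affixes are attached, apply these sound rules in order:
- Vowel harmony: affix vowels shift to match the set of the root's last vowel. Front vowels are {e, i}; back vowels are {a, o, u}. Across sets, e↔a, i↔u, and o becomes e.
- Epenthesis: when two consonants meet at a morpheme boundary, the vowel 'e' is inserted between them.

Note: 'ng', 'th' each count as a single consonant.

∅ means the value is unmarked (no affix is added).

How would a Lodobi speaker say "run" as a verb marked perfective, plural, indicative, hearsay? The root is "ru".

Attach aspect perfective -ith → ruith.
Attach evidentiality hearsay -og → ruithog.
Attach mood indicative -do → ruithogdo.
Attach number plural -ngu (after vowel 'o') → ruithogdongu.
Apply vowel harmony: ruithogdongu → ruuthogdongu.
Apply epenthesis: ruuthogdongu → ruuthogedongu.

ruuthogedongu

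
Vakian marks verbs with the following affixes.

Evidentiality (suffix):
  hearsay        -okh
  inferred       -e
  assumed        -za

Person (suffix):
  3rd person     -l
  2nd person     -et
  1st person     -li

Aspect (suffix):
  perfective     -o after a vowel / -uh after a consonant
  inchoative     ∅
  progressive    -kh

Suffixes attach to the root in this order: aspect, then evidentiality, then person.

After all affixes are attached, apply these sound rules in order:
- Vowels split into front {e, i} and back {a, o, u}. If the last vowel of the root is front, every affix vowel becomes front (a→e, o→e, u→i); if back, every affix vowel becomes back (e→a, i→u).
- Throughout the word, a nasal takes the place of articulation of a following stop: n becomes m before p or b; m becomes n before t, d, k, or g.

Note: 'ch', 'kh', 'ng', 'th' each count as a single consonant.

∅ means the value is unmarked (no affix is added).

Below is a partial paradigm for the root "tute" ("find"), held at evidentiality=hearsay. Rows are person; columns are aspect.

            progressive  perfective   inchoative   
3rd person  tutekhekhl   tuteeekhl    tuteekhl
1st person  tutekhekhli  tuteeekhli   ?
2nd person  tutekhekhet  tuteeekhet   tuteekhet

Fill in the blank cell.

aspect = inchoative: zero marking, form stays tute.
Attach evidentiality hearsay -okh → tuteokh.
Attach person 1st person -li → tuteokhli.
Apply vowel harmony: tuteokhli → tuteekhli.
Nasal assimilation: no change.

tuteekhli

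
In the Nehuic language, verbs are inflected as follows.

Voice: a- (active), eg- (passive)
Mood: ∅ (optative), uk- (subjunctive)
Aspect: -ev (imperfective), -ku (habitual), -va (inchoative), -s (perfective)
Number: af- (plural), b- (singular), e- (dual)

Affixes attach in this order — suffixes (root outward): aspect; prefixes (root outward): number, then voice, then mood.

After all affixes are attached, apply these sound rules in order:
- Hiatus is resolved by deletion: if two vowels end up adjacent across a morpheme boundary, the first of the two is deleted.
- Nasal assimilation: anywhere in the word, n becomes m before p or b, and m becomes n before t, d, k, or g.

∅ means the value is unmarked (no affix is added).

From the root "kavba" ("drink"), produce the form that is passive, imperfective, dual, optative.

egekavbev

Attach number dual e- → ekavba.
Attach aspect imperfective -ev → ekavbaev.
Attach voice passive eg- → egekavbaev.
mood = optative: zero marking, form stays egekavbaev.
Apply vowel deletion: egekavbaev → egekavbev.
Nasal assimilation: no change.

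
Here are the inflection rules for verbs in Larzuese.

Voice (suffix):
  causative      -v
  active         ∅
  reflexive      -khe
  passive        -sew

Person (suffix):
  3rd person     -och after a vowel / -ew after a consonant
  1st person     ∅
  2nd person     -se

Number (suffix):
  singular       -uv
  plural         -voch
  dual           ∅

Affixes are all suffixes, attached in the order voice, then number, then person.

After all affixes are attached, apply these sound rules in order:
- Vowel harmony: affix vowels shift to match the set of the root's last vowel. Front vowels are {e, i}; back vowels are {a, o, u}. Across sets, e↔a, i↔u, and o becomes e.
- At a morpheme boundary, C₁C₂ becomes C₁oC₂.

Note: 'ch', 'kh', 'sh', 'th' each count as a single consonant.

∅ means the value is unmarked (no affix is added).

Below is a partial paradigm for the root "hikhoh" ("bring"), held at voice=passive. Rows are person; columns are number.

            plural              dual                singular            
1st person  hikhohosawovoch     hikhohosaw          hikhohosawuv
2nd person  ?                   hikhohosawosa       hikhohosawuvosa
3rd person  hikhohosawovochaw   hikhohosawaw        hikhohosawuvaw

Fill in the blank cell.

Attach voice passive -sew → hikhohsew.
Attach number plural -voch → hikhohsewvoch.
Attach person 2nd person -se → hikhohsewvochse.
Apply vowel harmony: hikhohsewvochse → hikhohsawvochsa.
Apply epenthesis: hikhohsawvochsa → hikhohosawovochosa.

hikhohosawovochosa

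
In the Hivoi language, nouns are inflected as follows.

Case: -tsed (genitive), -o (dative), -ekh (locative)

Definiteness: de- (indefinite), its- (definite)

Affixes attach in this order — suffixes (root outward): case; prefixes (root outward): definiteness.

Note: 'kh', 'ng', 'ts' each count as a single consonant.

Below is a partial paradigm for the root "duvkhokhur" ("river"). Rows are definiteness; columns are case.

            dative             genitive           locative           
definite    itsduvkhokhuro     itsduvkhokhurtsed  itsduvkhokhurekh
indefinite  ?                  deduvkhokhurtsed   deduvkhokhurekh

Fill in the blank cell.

Attach case dative -o → duvkhokhuro.
Attach definiteness indefinite de- → deduvkhokhuro.

deduvkhokhuro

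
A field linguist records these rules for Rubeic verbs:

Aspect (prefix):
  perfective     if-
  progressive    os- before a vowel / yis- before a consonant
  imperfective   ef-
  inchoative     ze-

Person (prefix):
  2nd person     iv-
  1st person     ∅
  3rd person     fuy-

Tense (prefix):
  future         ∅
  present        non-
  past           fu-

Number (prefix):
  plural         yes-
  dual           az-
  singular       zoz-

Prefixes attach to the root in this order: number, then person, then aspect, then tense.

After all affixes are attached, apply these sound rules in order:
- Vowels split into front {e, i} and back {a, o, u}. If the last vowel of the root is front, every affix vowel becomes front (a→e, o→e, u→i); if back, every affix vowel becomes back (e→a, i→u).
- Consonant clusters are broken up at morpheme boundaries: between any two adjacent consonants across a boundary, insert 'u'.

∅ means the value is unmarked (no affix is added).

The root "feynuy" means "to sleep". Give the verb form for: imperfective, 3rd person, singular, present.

Attach number singular zoz- → zozfeynuy.
Attach person 3rd person fuy- → fuyzozfeynuy.
Attach aspect imperfective ef- → effuyzozfeynuy.
Attach tense present non- → noneffuyzozfeynuy.
Apply vowel harmony: noneffuyzozfeynuy → nonaffuyzozfeynuy.
Apply epenthesis: nonaffuyzozfeynuy → nonafufuyuzozufeynuy.

nonafufuyuzozufeynuy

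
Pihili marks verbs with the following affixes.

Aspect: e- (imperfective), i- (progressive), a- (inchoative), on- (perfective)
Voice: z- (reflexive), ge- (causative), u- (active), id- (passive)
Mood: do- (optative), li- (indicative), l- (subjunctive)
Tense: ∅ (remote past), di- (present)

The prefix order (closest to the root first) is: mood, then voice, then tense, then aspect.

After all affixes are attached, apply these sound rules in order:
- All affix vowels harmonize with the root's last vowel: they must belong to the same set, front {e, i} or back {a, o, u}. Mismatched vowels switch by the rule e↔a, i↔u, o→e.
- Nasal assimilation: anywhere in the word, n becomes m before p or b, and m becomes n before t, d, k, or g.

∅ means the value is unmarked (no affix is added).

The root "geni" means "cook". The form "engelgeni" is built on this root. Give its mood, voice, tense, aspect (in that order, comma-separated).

subjunctive, causative, remote past, perfective

Segment: on-ge-l-geni.
mood: l- → subjunctive.
voice: ge- → causative.
tense: ∅ → remote past.
aspect: on- → perfective.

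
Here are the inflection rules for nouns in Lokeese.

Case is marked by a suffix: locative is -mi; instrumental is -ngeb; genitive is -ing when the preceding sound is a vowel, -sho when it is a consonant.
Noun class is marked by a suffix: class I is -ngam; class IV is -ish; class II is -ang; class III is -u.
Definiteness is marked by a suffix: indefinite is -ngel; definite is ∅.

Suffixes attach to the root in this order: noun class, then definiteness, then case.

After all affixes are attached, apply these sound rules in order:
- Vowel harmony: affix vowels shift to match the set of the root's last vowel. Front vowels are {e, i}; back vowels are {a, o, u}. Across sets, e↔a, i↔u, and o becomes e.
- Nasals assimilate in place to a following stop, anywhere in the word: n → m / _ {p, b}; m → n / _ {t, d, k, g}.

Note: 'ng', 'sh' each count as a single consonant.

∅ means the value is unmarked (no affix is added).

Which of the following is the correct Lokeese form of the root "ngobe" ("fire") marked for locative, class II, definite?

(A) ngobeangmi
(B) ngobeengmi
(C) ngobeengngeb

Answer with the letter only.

B

Attach noun class class II -ang → ngobeang.
definiteness = definite: zero marking, form stays ngobeang.
Attach case locative -mi → ngobeangmi.
Apply vowel harmony: ngobeangmi → ngobeengmi.
Nasal assimilation: no change.
So the correct form is ngobeengmi, option (B).
(C) ngobeengngeb is wrong: it uses instrumental instead of locative for case.
(A) ngobeangmi is wrong: it fails to apply the sound rule(s).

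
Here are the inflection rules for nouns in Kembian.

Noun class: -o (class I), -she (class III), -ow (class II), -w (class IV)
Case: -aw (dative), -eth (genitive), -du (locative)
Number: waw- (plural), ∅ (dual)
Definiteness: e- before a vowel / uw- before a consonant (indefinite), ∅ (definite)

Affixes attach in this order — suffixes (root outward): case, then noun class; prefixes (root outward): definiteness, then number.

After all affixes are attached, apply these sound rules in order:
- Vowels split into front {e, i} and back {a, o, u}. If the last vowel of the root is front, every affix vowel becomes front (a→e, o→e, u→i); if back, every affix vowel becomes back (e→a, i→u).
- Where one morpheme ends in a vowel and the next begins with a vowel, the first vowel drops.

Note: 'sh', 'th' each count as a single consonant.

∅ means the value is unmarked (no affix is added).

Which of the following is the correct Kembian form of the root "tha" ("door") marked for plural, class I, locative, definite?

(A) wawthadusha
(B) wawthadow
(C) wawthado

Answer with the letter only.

C

Attach case locative -du → thadu.
definiteness = definite: zero marking, form stays thadu.
Attach number plural waw- → wawthadu.
Attach noun class class I -o → wawthaduo.
Vowel harmony: no change.
Apply vowel deletion: wawthaduo → wawthado.
So the correct form is wawthado, option (C).
(A) wawthadusha is wrong: it uses class III instead of class I for noun class.
(B) wawthadow is wrong: it uses class II instead of class I for noun class.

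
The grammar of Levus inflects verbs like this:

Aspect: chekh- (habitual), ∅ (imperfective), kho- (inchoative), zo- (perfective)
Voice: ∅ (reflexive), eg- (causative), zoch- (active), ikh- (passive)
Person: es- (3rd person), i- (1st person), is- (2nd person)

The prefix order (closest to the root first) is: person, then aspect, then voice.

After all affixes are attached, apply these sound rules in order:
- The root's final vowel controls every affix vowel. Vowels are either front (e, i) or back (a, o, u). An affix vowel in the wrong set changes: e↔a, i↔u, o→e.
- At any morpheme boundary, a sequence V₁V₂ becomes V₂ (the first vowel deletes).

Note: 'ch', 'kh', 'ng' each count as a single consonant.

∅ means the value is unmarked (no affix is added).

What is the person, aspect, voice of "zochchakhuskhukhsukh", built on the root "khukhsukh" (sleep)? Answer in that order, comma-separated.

2nd person, habitual, active

Segment: zoch-chekh-is-khukhsukh.
person: is- → 2nd person.
aspect: chekh- → habitual.
voice: zoch- → active.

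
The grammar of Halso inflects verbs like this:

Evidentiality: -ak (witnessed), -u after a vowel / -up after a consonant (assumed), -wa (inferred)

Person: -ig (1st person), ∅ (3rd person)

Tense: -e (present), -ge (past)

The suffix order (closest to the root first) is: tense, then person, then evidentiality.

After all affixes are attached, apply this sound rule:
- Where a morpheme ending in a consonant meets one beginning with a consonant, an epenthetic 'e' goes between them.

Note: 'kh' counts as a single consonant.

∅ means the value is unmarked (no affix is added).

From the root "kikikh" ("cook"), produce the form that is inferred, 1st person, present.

Attach tense present -e → kikikhe.
Attach person 1st person -ig → kikikheig.
Attach evidentiality inferred -wa → kikikheigwa.
Apply epenthesis: kikikheigwa → kikikheigewa.

kikikheigewa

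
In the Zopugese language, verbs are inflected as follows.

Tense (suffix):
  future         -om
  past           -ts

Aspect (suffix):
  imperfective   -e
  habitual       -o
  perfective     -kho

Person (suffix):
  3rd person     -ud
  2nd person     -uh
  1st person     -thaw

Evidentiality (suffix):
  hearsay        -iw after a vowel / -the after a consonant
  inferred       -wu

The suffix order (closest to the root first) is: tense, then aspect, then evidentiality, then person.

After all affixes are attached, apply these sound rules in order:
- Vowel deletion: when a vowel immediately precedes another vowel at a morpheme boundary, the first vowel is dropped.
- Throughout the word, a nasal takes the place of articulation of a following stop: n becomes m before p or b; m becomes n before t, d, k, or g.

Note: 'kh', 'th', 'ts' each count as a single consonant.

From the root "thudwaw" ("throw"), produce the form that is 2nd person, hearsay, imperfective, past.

Attach tense past -ts → thudwawts.
Attach aspect imperfective -e → thudwawtse.
Attach evidentiality hearsay -iw (after vowel 'e') → thudwawtseiw.
Attach person 2nd person -uh → thudwawtseiwuh.
Apply vowel deletion: thudwawtseiwuh → thudwawtsiwuh.
Nasal assimilation: no change.

thudwawtsiwuh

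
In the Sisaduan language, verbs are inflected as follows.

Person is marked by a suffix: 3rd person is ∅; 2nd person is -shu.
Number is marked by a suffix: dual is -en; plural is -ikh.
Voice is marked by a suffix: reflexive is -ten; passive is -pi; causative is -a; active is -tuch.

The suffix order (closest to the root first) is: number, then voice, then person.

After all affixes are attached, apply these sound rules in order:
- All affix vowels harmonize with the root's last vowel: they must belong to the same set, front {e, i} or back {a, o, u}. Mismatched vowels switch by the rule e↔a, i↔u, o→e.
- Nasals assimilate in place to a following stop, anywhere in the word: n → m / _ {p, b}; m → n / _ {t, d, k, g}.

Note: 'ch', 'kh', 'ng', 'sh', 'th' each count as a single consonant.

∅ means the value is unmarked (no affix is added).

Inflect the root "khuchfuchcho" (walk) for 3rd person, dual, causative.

khuchfuchchoana

Attach number dual -en → khuchfuchchoen.
Attach voice causative -a → khuchfuchchoena.
person = 3rd person: zero marking, form stays khuchfuchchoena.
Apply vowel harmony: khuchfuchchoena → khuchfuchchoana.
Nasal assimilation: no change.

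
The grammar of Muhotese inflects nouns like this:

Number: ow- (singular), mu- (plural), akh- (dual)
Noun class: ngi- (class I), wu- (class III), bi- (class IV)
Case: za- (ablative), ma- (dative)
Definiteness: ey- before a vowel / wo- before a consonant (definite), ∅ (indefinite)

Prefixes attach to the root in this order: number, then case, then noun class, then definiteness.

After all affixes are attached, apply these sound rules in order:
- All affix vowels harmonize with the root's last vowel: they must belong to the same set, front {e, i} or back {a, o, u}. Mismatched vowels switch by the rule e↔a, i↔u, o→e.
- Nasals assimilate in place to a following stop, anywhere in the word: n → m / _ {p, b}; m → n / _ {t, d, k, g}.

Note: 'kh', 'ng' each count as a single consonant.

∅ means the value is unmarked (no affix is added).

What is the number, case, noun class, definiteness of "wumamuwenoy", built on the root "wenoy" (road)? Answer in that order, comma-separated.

plural, dative, class III, indefinite

Segment: wu-ma-mu-wenoy.
number: mu- → plural.
case: ma- → dative.
noun class: wu- → class III.
definiteness: ∅ → indefinite.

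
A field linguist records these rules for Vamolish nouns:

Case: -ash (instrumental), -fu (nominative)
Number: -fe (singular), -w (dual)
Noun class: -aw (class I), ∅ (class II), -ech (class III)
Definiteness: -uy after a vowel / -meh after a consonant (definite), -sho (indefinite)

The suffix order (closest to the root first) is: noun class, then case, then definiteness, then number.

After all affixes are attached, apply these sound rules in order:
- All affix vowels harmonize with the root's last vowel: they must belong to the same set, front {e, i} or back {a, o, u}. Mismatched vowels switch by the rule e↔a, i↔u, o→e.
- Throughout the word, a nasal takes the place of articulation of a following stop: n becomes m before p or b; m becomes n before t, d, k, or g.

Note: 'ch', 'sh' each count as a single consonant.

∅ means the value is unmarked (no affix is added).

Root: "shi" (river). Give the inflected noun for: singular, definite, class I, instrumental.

Attach noun class class I -aw → shiaw.
Attach case instrumental -ash → shiawash.
Attach definiteness definite -meh (after consonant 'sh') → shiawashmeh.
Attach number singular -fe → shiawashmehfe.
Apply vowel harmony: shiawashmehfe → shieweshmehfe.
Nasal assimilation: no change.

shieweshmehfe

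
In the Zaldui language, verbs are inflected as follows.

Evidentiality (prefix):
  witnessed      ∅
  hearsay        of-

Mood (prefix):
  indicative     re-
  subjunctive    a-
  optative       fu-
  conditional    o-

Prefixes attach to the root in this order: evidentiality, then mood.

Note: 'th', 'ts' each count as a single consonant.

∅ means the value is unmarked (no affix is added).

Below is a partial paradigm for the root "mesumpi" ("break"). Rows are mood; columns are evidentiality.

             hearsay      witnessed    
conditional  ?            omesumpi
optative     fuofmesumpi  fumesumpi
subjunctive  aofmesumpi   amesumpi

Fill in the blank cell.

oofmesumpi

Attach evidentiality hearsay of- → ofmesumpi.
Attach mood conditional o- → oofmesumpi.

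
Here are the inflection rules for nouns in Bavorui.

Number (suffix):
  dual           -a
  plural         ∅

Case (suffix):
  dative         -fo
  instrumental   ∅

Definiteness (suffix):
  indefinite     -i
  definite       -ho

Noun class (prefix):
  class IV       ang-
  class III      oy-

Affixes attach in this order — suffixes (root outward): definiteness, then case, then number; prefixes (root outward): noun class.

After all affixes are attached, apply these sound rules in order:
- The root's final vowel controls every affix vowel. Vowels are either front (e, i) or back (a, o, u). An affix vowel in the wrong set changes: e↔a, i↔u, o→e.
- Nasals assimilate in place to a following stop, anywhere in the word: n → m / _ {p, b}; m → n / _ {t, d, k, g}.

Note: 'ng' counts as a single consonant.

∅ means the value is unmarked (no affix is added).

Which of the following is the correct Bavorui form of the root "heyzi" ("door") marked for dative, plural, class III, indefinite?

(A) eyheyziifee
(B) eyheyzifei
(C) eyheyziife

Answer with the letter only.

Attach definiteness indefinite -i → heyzii.
Attach case dative -fo → heyziifo.
Attach noun class class III oy- → oyheyziifo.
number = plural: zero marking, form stays oyheyziifo.
Apply vowel harmony: oyheyziifo → eyheyziife.
Nasal assimilation: no change.
So the correct form is eyheyziife, option (C).
(A) eyheyziifee is wrong: it uses dual instead of plural for number.
(B) eyheyzifei is wrong: it has the affixes in the wrong order.

C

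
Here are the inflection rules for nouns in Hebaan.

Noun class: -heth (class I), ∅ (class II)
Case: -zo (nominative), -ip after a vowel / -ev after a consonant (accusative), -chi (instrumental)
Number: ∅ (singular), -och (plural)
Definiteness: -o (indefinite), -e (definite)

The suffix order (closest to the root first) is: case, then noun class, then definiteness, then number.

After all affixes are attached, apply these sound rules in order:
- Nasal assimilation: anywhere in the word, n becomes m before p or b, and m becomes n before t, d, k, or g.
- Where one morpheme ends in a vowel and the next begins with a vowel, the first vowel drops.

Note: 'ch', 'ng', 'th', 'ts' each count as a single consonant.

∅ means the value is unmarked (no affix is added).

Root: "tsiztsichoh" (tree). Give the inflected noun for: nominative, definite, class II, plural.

tsiztsichohzoch

Attach case nominative -zo → tsiztsichohzo.
noun class = class II: zero marking, form stays tsiztsichohzo.
Attach definiteness definite -e → tsiztsichohzoe.
Attach number plural -och → tsiztsichohzoeoch.
Nasal assimilation: no change.
Apply vowel deletion: tsiztsichohzoeoch → tsiztsichohzoch.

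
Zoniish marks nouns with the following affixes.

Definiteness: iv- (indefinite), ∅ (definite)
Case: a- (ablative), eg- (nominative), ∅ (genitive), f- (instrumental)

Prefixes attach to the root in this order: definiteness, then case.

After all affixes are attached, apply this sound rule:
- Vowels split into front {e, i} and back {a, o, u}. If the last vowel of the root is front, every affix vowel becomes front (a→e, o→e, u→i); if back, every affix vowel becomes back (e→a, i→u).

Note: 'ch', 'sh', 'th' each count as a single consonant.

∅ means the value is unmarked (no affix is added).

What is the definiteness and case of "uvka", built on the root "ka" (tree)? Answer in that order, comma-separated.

Segment: iv-ka.
definiteness: iv- → indefinite.
case: ∅ → genitive.

indefinite, genitive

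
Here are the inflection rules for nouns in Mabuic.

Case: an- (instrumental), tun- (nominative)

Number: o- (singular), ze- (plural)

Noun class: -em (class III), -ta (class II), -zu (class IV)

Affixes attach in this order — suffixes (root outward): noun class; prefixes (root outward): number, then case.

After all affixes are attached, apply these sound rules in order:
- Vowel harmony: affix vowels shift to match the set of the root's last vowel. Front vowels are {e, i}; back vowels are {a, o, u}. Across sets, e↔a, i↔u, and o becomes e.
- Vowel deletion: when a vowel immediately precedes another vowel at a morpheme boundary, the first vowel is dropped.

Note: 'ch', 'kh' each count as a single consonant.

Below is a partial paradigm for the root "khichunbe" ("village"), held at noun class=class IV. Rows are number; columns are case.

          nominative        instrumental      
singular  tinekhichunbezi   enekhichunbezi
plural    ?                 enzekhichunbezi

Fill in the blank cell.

Attach noun class class IV -zu → khichunbezu.
Attach number plural ze- → zekhichunbezu.
Attach case nominative tun- → tunzekhichunbezu.
Apply vowel harmony: tunzekhichunbezu → tinzekhichunbezi.
Vowel deletion: no change.

tinzekhichunbezi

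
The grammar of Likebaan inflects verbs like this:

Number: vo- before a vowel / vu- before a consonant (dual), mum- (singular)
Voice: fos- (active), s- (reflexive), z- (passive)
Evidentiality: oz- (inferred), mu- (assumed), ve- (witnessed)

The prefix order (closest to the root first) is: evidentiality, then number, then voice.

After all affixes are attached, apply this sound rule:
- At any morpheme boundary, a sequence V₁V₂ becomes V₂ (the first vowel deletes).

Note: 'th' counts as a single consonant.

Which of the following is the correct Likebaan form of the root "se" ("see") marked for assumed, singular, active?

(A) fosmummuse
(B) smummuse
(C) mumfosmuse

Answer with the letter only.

Attach evidentiality assumed mu- → muse.
Attach number singular mum- → mummuse.
Attach voice active fos- → fosmummuse.
Vowel deletion: no change.
So the correct form is fosmummuse, option (A).
(C) mumfosmuse is wrong: it has the affixes in the wrong order.
(B) smummuse is wrong: it uses reflexive instead of active for voice.

A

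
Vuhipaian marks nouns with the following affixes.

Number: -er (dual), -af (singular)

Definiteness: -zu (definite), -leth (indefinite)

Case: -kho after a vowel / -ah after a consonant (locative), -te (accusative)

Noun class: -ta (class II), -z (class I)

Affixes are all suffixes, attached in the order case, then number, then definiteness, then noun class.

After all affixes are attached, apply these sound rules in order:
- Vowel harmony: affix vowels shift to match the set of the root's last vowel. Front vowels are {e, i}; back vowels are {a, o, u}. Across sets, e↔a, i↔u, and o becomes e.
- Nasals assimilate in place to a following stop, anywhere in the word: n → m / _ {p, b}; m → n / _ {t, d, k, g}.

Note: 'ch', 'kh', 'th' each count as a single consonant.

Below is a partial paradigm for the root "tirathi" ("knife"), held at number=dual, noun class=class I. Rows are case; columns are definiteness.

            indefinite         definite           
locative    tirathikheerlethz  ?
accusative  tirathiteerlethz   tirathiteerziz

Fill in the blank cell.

Attach case locative -kho (after vowel 'i') → tirathikho.
Attach number dual -er → tirathikhoer.
Attach definiteness definite -zu → tirathikhoerzu.
Attach noun class class I -z → tirathikhoerzuz.
Apply vowel harmony: tirathikhoerzuz → tirathikheerziz.
Nasal assimilation: no change.

tirathikheerziz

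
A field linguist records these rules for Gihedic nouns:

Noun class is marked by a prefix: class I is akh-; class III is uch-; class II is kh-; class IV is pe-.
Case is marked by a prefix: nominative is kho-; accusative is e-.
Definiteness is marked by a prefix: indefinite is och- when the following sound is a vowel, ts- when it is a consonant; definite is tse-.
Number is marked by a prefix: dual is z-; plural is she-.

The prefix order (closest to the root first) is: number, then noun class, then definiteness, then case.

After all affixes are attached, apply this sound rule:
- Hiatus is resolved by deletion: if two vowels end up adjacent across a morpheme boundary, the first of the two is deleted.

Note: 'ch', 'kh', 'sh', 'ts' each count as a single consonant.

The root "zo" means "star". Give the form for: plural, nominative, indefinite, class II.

khotskhshezo

Attach number plural she- → shezo.
Attach noun class class II kh- → khshezo.
Attach definiteness indefinite ts- (before consonant 'kh') → tskhshezo.
Attach case nominative kho- → khotskhshezo.
Vowel deletion: no change.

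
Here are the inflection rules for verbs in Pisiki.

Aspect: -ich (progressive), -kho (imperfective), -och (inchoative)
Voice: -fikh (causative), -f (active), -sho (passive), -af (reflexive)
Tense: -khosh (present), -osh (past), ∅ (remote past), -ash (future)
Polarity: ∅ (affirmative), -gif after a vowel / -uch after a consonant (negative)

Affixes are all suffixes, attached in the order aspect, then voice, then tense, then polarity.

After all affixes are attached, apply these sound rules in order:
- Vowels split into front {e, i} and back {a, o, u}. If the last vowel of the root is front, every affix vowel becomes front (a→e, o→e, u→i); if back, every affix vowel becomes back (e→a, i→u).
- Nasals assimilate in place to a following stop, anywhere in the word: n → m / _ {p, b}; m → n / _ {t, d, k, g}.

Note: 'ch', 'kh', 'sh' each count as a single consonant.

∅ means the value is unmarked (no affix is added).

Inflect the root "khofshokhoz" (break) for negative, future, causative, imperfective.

khofshokhozkhofukhashuch

Attach aspect imperfective -kho → khofshokhozkho.
Attach voice causative -fikh → khofshokhozkhofikh.
Attach tense future -ash → khofshokhozkhofikhash.
Attach polarity negative -uch (after consonant 'sh') → khofshokhozkhofikhashuch.
Apply vowel harmony: khofshokhozkhofikhashuch → khofshokhozkhofukhashuch.
Nasal assimilation: no change.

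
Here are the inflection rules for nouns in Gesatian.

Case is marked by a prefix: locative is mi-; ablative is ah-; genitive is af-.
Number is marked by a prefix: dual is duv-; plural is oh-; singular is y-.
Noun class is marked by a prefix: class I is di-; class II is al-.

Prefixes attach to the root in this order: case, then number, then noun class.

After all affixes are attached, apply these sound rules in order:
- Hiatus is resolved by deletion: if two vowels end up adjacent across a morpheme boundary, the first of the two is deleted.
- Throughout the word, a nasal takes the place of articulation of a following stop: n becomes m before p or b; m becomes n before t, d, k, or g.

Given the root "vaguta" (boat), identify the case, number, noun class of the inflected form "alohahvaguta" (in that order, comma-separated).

Segment: al-oh-ah-vaguta.
case: ah- → ablative.
number: oh- → plural.
noun class: al- → class II.

ablative, plural, class II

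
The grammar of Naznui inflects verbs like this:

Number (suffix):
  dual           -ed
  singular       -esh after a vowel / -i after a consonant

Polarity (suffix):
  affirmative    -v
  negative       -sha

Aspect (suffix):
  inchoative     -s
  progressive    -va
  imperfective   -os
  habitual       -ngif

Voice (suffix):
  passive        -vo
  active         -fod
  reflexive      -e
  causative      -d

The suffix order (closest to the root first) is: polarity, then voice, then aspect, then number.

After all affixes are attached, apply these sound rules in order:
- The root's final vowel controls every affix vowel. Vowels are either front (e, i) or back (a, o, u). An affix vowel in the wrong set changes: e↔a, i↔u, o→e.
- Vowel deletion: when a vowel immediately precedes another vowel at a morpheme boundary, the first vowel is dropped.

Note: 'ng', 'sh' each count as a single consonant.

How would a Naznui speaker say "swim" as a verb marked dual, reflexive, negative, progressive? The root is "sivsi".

Attach polarity negative -sha → sivsisha.
Attach voice reflexive -e → sivsishae.
Attach aspect progressive -va → sivsishaeva.
Attach number dual -ed → sivsishaevaed.
Apply vowel harmony: sivsishaevaed → sivsisheeveed.
Apply vowel deletion: sivsisheeveed → sivsisheved.

sivsisheved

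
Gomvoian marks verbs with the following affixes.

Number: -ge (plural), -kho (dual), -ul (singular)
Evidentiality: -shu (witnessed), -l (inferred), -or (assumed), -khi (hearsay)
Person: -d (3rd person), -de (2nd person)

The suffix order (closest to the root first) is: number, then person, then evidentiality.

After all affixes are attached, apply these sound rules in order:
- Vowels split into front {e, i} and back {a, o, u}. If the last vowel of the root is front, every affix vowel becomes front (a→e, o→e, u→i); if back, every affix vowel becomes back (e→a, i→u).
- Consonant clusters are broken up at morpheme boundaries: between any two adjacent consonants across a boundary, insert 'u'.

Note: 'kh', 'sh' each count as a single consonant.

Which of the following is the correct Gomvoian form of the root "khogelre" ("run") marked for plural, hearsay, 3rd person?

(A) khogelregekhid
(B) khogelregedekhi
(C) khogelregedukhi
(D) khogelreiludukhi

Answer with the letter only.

C

Attach number plural -ge → khogelrege.
Attach person 3rd person -d → khogelreged.
Attach evidentiality hearsay -khi → khogelregedkhi.
Vowel harmony: no change.
Apply epenthesis: khogelregedkhi → khogelregedukhi.
So the correct form is khogelregedukhi, option (C).
(D) khogelreiludukhi is wrong: it uses singular instead of plural for number.
(B) khogelregedekhi is wrong: it uses 2nd person instead of 3rd person for person.
(A) khogelregekhid is wrong: it has the affixes in the wrong order.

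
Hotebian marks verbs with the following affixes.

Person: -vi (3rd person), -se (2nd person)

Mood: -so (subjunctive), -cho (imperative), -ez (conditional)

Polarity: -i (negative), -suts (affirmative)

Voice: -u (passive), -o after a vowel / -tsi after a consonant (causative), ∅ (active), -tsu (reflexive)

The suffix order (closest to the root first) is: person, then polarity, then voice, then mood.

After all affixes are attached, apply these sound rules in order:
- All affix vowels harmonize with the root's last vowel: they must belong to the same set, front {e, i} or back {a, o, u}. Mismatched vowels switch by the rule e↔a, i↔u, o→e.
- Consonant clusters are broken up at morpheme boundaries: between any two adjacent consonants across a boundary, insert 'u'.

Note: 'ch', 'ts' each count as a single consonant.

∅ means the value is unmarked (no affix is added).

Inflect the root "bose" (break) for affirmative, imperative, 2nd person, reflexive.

Attach person 2nd person -se → bosese.
Attach polarity affirmative -suts → bosesesuts.
Attach voice reflexive -tsu → bosesesutstsu.
Attach mood imperative -cho → bosesesutstsucho.
Apply vowel harmony: bosesesutstsucho → bosesesitstsiche.
Apply epenthesis: bosesesitstsiche → bosesesitsutsiche.

bosesesitsutsiche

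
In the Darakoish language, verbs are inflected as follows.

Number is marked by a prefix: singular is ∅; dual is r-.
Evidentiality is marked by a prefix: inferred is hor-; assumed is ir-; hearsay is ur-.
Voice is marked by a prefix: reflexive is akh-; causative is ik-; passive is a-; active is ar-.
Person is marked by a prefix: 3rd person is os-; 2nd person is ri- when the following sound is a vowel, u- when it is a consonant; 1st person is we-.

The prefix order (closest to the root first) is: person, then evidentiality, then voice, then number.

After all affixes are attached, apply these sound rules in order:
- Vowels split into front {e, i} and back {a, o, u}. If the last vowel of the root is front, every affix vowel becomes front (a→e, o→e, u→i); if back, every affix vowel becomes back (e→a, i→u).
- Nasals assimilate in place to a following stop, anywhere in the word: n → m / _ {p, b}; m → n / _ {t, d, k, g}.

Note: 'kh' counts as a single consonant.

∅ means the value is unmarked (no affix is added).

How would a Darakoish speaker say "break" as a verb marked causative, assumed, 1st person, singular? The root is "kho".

ukurwakho

Attach person 1st person we- → wekho.
Attach evidentiality assumed ir- → irwekho.
Attach voice causative ik- → ikirwekho.
number = singular: zero marking, form stays ikirwekho.
Apply vowel harmony: ikirwekho → ukurwakho.
Nasal assimilation: no change.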